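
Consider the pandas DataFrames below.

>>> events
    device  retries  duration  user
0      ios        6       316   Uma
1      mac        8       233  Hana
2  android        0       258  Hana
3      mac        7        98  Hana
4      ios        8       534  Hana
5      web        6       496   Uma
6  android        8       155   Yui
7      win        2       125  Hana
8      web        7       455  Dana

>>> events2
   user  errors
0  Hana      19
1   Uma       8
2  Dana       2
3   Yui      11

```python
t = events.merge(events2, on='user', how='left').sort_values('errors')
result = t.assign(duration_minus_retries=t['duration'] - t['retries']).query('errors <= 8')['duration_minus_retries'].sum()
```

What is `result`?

1248

merge on 'user' (how='left') → 9 rows:
    device  retries  duration  user  errors
0      ios        6       316   Uma       8
1      mac        8       233  Hana      19
2  android        0       258  Hana      19
3      mac        7        98  Hana      19
4      ios        8       534  Hana      19
5      web        6       496   Uma       8
6  android        8       155   Yui      11
7      win        2       125  Hana      19
8      web        7       455  Dana       2
sort by errors:
    device  retries  duration  user  errors
8      web        7       455  Dana       2
0      ios        6       316   Uma       8
5      web        6       496   Uma       8
6  android        8       155   Yui      11
1      mac        8       233  Hana      19
2  android        0       258  Hana      19
3      mac        7        98  Hana      19
4      ios        8       534  Hana      19
7      win        2       125  Hana      19
add column duration_minus_retries = t['duration'] - t['retries']:
    device  retries  duration  user  errors  duration_minus_retries
8      web        7       455  Dana       2                     448
0      ios        6       316   Uma       8                     310
5      web        6       496   Uma       8                     490
6  android        8       155   Yui      11                     147
1      mac        8       233  Hana      19                     225
2  android        0       258  Hana      19                     258
3      mac        7        98  Hana      19                      91
4      ios        8       534  Hana      19                     526
7      win        2       125  Hana      19                     123
filter rows where errors <= 8:
  device  retries  duration  user  errors  duration_minus_retries
8    web        7       455  Dana       2                     448
0    ios        6       316   Uma       8                     310
5    web        6       496   Uma       8                     490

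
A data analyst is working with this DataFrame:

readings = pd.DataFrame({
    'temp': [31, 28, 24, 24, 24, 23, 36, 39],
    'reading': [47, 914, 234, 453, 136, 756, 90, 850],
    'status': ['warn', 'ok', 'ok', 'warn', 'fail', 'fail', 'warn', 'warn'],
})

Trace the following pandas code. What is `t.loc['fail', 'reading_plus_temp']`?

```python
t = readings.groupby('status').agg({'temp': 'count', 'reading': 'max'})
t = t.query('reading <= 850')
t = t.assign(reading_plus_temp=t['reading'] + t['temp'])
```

group by status: count(temp), max(reading):
        temp  reading
status               
fail       2      756
ok         2      914
warn       4      850
filter rows where reading <= 850:
        temp  reading
status               
fail       2      756
warn       4      850
add column reading_plus_temp = t['reading'] + t['temp']:
        temp  reading  reading_plus_temp
status                                  
fail       2      756                758
warn       4      850                854
value at row 'fail', column 'reading_plus_temp' → 758

758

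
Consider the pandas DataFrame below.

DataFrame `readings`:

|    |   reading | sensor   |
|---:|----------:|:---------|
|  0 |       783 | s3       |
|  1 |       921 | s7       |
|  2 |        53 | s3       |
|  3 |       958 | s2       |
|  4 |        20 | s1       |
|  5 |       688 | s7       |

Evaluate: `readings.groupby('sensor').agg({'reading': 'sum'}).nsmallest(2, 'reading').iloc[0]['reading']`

group by sensor, sum of reading:
        reading
sensor         
s1           20
s2          958
s3          836
s7         1609
take 2 rows with smallest reading:
        reading
sensor         
s1           20
s3          836

20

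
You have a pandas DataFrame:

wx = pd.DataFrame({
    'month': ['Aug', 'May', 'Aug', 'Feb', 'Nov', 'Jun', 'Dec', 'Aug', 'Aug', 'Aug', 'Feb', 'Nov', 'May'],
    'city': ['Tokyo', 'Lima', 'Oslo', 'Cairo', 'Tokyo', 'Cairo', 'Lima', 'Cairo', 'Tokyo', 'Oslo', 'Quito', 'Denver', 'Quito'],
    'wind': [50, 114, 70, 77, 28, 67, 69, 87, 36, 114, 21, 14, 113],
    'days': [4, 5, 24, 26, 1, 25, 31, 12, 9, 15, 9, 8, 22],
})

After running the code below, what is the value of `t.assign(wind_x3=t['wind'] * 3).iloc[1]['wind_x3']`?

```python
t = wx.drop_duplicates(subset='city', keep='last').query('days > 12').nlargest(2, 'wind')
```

339

drop duplicate city (keep=last):
   month    city  wind  days
6    Dec    Lima    69    31
7    Aug   Cairo    87    12
8    Aug   Tokyo    36     9
9    Aug    Oslo   114    15
11   Nov  Denver    14     8
12   May   Quito   113    22
filter rows where days > 12:
   month   city  wind  days
6    Dec   Lima    69    31
9    Aug   Oslo   114    15
12   May  Quito   113    22
take 2 rows with largest wind:
   month   city  wind  days
9    Aug   Oslo   114    15
12   May  Quito   113    22
add column wind_x3 = t['wind'] * 3:
   month   city  wind  days  wind_x3
9    Aug   Oslo   114    15      342
12   May  Quito   113    22      339
Then the value at position 1, column 'wind_x3': 339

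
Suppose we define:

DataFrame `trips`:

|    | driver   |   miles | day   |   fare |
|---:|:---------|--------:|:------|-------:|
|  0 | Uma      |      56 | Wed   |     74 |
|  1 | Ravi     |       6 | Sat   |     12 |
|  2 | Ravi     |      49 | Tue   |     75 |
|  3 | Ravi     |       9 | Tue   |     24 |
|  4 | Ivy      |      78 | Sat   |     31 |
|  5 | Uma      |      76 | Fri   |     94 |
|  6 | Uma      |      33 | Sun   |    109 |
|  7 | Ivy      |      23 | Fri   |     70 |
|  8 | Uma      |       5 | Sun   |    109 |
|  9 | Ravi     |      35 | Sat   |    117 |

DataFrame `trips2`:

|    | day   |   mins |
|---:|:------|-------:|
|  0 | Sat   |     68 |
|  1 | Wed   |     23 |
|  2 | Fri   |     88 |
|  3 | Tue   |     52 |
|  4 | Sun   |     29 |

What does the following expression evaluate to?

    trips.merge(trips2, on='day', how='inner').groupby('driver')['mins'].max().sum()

244

merge on 'day' (how='inner') → 10 rows:
  driver  miles  day  fare  mins
0    Uma     56  Wed    74    23
1   Ravi      6  Sat    12    68
2   Ravi     49  Tue    75    52
3   Ravi      9  Tue    24    52
4    Ivy     78  Sat    31    68
5    Uma     76  Fri    94    88
6    Uma     33  Sun   109    29
7    Ivy     23  Fri    70    88
8    Uma      5  Sun   109    29
9   Ravi     35  Sat   117    68
group by driver, max of mins:
driver
Ivy     88
Ravi    68
Uma     88
Name: mins, dtype: int64
Hence 244.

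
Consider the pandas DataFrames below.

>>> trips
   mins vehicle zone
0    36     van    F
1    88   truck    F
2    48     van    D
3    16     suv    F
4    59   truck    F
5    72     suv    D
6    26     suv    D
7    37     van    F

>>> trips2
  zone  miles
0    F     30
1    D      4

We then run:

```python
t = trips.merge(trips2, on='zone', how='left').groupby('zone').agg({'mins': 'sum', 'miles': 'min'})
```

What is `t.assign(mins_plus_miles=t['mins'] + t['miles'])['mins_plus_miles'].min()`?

150

merge on 'zone' (how='left') → 8 rows:
   mins vehicle zone  miles
0    36     van    F     30
1    88   truck    F     30
2    48     van    D      4
3    16     suv    F     30
4    59   truck    F     30
5    72     suv    D      4
6    26     suv    D      4
7    37     van    F     30
group by zone: sum(mins), min(miles):
      mins  miles
zone             
D      146      4
F      236     30
add column mins_plus_miles = t['mins'] + t['miles']:
      mins  miles  mins_plus_miles
zone                              
D      146      4              150
F      236     30              266
The min of column 'mins_plus_miles' is 150.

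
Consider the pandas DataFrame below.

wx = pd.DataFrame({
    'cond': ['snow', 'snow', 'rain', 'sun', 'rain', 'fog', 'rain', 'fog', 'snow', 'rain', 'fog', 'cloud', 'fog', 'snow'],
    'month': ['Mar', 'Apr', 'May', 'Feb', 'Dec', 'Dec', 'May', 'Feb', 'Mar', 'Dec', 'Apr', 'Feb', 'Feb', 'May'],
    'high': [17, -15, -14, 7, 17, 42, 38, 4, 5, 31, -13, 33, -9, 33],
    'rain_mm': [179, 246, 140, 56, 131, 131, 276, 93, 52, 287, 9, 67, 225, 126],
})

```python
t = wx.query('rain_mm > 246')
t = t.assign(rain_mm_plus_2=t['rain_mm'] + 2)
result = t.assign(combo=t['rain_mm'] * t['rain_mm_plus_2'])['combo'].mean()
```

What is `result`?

79835.5

filter rows where rain_mm > 246:
   cond month  high  rain_mm
6  rain   May    38      276
9  rain   Dec    31      287
add column rain_mm_plus_2 = t['rain_mm'] + 2:
   cond month  high  rain_mm  rain_mm_plus_2
6  rain   May    38      276             278
9  rain   Dec    31      287             289
add column combo = t['rain_mm'] * t['rain_mm_plus_2']:
   cond month  high  rain_mm  rain_mm_plus_2  combo
6  rain   May    38      276             278  76728
9  rain   Dec    31      287             289  82943
mean of column 'combo' → 79835.5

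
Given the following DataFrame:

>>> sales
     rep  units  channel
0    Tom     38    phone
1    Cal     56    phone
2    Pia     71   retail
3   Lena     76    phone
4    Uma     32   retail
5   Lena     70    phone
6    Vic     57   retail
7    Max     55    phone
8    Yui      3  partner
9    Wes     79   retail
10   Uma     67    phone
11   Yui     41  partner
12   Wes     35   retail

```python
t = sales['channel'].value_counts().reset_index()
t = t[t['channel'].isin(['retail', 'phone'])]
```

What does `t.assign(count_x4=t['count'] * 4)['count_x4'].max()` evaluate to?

24

value_counts of channel:
channel
phone      6
retail     5
partner    2
Name: count, dtype: int64
reset_index():
   channel  count
0    phone      6
1   retail      5
2  partner      2
filter rows where channel in ['retail', 'phone']:
  channel  count
0   phone      6
1  retail      5
add column count_x4 = t['count'] * 4:
  channel  count  count_x4
0   phone      6        24
1  retail      5        20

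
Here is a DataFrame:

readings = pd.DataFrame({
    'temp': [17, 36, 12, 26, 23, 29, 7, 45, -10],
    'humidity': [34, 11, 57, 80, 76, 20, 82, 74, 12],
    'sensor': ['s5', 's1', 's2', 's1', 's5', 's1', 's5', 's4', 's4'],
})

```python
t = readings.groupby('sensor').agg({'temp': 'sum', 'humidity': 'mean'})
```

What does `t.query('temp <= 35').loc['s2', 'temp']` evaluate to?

group by sensor: sum(temp), mean(humidity):
        temp  humidity
sensor                
s1        91      37.0
s2        12      57.0
s4        35      43.0
s5        47      64.0
filter rows where temp <= 35:
        temp  humidity
sensor                
s2        12      57.0
s4        35      43.0
Then the value at row 's2', column 'temp': 12

12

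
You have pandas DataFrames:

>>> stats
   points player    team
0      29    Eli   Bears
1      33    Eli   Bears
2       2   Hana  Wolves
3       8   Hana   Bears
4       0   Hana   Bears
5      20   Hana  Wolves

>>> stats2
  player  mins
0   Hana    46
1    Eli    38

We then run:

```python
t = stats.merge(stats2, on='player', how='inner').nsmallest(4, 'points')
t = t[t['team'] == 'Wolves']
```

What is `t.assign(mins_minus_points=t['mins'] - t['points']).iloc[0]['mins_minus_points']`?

44

merge on 'player' (how='inner') → 6 rows:
   points player    team  mins
0      29    Eli   Bears    38
1      33    Eli   Bears    38
2       2   Hana  Wolves    46
3       8   Hana   Bears    46
4       0   Hana   Bears    46
5      20   Hana  Wolves    46
take 4 rows with smallest points:
   points player    team  mins
4       0   Hana   Bears    46
2       2   Hana  Wolves    46
3       8   Hana   Bears    46
5      20   Hana  Wolves    46
filter rows where team == 'Wolves':
   points player    team  mins
2       2   Hana  Wolves    46
5      20   Hana  Wolves    46
add column mins_minus_points = t['mins'] - t['points']:
   points player    team  mins  mins_minus_points
2       2   Hana  Wolves    46                 44
5      20   Hana  Wolves    46                 26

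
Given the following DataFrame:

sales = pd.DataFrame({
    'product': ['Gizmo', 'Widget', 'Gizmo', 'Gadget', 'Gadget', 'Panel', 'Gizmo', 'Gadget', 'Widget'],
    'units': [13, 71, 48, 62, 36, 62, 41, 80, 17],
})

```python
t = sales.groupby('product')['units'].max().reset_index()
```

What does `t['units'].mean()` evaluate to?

65.25

group by product, max of units:
product
Gadget    80
Gizmo     48
Panel     62
Widget    71
Name: units, dtype: int64
reset_index():
  product  units
0  Gadget     80
1   Gizmo     48
2   Panel     62
3  Widget     71
The mean of column 'units' is 65.25.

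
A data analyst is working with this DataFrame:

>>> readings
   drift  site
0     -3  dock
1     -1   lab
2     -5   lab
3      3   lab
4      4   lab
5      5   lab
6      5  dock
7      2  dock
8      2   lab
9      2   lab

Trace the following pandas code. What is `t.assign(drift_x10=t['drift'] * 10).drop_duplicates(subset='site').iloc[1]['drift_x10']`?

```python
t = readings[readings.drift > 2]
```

filter rows where drift > 2:
   drift  site
3      3   lab
4      4   lab
5      5   lab
6      5  dock
add column drift_x10 = t['drift'] * 10:
   drift  site  drift_x10
3      3   lab         30
4      4   lab         40
5      5   lab         50
6      5  dock         50
drop duplicate site (keep=first):
   drift  site  drift_x10
3      3   lab         30
6      5  dock         50
So iloc[1]['drift_x10'] = 50.

50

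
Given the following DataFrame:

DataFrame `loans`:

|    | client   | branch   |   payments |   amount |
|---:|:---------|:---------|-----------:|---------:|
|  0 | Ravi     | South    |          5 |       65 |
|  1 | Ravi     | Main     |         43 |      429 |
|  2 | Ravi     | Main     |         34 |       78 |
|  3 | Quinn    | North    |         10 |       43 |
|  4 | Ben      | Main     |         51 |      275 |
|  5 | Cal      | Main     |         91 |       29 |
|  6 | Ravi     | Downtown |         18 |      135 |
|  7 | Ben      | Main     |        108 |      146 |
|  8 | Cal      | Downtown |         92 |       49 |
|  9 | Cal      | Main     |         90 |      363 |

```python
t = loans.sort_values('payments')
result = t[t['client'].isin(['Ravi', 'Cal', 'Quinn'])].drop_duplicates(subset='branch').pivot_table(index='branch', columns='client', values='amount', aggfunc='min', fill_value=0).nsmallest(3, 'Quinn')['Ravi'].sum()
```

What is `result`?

sort by payments:
  client    branch  payments  amount
0   Ravi     South         5      65
3  Quinn     North        10      43
6   Ravi  Downtown        18     135
2   Ravi      Main        34      78
1   Ravi      Main        43     429
4    Ben      Main        51     275
9    Cal      Main        90     363
5    Cal      Main        91      29
8    Cal  Downtown        92      49
7    Ben      Main       108     146
filter rows where client in ['Ravi', 'Cal', 'Quinn']:
  client    branch  payments  amount
0   Ravi     South         5      65
3  Quinn     North        10      43
6   Ravi  Downtown        18     135
2   Ravi      Main        34      78
1   Ravi      Main        43     429
9    Cal      Main        90     363
5    Cal      Main        91      29
8    Cal  Downtown        92      49
drop duplicate branch (keep=first):
  client    branch  payments  amount
0   Ravi     South         5      65
3  Quinn     North        10      43
6   Ravi  Downtown        18     135
2   Ravi      Main        34      78
pivot: rows=branch, cols=client, min(amount):
client    Quinn  Ravi
branch               
Downtown      0   135
Main          0    78
North        43     0
South         0    65
take 3 rows with smallest Quinn:
client    Quinn  Ravi
branch               
Downtown      0   135
Main          0    78
South         0    65
Reading off the sum of column 'Ravi', we get 278.

278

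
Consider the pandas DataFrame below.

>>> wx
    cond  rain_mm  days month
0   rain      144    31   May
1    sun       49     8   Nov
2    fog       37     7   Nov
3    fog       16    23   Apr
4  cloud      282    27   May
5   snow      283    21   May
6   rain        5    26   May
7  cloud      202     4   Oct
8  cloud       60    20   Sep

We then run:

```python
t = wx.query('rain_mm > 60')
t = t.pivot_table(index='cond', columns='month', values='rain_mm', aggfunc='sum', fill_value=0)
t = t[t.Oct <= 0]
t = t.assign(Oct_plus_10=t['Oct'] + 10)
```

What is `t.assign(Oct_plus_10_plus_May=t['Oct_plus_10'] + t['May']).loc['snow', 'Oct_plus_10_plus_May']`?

filter rows where rain_mm > 60:
    cond  rain_mm  days month
0   rain      144    31   May
4  cloud      282    27   May
5   snow      283    21   May
7  cloud      202     4   Oct
pivot: rows=cond, cols=month, sum(rain_mm):
month  May  Oct
cond           
cloud  282  202
rain   144    0
snow   283    0
filter rows where Oct <= 0:
month  May  Oct
cond           
rain   144    0
snow   283    0
add column Oct_plus_10 = t['Oct'] + 10:
month  May  Oct  Oct_plus_10
cond                        
rain   144    0           10
snow   283    0           10
add column Oct_plus_10_plus_May = t['Oct_plus_10'] + t['May']:
month  May  Oct  Oct_plus_10  Oct_plus_10_plus_May
cond                                              
rain   144    0           10                   154
snow   283    0           10                   293

293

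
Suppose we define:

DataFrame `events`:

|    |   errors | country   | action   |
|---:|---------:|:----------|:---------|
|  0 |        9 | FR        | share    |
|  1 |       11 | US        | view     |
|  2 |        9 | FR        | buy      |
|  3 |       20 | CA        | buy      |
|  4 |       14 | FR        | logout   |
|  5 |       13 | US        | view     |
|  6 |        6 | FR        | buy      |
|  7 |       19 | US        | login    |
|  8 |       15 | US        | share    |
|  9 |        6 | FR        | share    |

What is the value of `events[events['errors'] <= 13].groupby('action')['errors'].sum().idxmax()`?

view

filter rows where errors <= 13:
   errors country action
0       9      FR  share
1      11      US   view
2       9      FR    buy
5      13      US   view
6       6      FR    buy
9       6      FR  share
group by action, sum of errors:
action
buy      15
share    15
view     24
Name: errors, dtype: int64
Reading off the label with the largest value, we get view.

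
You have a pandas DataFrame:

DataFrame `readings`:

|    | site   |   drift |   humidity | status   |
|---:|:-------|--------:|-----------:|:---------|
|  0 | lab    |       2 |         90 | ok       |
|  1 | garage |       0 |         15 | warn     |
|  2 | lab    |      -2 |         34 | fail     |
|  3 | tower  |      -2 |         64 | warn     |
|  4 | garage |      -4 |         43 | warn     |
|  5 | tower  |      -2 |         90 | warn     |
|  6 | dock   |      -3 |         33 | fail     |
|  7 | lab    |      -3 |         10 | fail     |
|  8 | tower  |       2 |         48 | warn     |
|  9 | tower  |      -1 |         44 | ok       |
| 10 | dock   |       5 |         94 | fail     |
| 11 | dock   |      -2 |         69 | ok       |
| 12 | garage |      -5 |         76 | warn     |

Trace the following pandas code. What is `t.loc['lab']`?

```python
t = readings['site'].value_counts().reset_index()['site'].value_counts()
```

1

value_counts of site:
site
tower     4
lab       3
garage    3
dock      3
Name: count, dtype: int64
reset_index():
     site  count
0   tower      4
1     lab      3
2  garage      3
3    dock      3
value_counts of site:
site
tower     1
lab       1
garage    1
dock      1
Name: count, dtype: int64
The value at index 'lab' is 1.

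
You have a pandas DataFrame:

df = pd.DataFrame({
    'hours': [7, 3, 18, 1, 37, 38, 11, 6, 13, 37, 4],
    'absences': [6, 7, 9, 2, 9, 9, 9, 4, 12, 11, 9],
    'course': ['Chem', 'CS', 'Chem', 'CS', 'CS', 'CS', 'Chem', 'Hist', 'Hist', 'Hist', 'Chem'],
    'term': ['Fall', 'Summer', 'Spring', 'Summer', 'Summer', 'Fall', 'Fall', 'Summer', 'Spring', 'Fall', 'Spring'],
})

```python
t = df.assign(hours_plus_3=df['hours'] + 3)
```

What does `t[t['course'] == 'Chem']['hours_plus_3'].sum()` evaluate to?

52

add column hours_plus_3 = df['hours'] + 3:
    hours  absences course    term  hours_plus_3
0       7         6   Chem    Fall            10
1       3         7     CS  Summer             6
2      18         9   Chem  Spring            21
3       1         2     CS  Summer             4
4      37         9     CS  Summer            40
5      38         9     CS    Fall            41
6      11         9   Chem    Fall            14
7       6         4   Hist  Summer             9
8      13        12   Hist  Spring            16
9      37        11   Hist    Fall            40
10      4         9   Chem  Spring             7
filter rows where course == 'Chem':
    hours  absences course    term  hours_plus_3
0       7         6   Chem    Fall            10
2      18         9   Chem  Spring            21
6      11         9   Chem    Fall            14
10      4         9   Chem  Spring             7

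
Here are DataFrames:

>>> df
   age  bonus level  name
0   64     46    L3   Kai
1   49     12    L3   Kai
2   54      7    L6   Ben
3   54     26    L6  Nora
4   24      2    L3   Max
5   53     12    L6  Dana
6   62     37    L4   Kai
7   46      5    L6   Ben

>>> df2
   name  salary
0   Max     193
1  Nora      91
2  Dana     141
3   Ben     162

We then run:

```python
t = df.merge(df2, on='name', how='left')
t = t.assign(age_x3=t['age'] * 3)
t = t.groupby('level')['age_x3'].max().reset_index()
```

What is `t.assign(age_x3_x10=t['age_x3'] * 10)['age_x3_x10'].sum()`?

merge on 'name' (how='left') → 8 rows:
   age  bonus level  name  salary
0   64     46    L3   Kai     NaN
1   49     12    L3   Kai     NaN
2   54      7    L6   Ben   162.0
3   54     26    L6  Nora    91.0
4   24      2    L3   Max   193.0
5   53     12    L6  Dana   141.0
6   62     37    L4   Kai     NaN
7   46      5    L6   Ben   162.0
add column age_x3 = t['age'] * 3:
   age  bonus level  name  salary  age_x3
0   64     46    L3   Kai     NaN     192
1   49     12    L3   Kai     NaN     147
2   54      7    L6   Ben   162.0     162
3   54     26    L6  Nora    91.0     162
4   24      2    L3   Max   193.0      72
5   53     12    L6  Dana   141.0     159
6   62     37    L4   Kai     NaN     186
7   46      5    L6   Ben   162.0     138
group by level, max of age_x3:
level
L3    192
L4    186
L6    162
Name: age_x3, dtype: int64
reset_index():
  level  age_x3
0    L3     192
1    L4     186
2    L6     162
add column age_x3_x10 = t['age_x3'] * 10:
  level  age_x3  age_x3_x10
0    L3     192        1920
1    L4     186        1860
2    L6     162        1620
Then the sum of column 'age_x3_x10': 5400

5400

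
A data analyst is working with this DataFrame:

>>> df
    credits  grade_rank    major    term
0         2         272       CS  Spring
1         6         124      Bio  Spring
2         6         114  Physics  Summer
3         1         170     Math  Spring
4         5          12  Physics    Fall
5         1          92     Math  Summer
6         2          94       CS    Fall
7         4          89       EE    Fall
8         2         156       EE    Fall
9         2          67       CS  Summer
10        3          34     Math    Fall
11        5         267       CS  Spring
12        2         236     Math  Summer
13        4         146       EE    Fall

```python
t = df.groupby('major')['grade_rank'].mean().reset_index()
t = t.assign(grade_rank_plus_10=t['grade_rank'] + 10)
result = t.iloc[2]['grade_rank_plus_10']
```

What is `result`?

140.333333333

group by major, mean of grade_rank:
major
Bio        124.000000
CS         175.000000
EE         130.333333
Math       133.000000
Physics     63.000000
Name: grade_rank, dtype: float64
reset_index():
     major  grade_rank
0      Bio  124.000000
1       CS  175.000000
2       EE  130.333333
3     Math  133.000000
4  Physics   63.000000
add column grade_rank_plus_10 = t['grade_rank'] + 10:
     major  grade_rank  grade_rank_plus_10
0      Bio  124.000000          134.000000
1       CS  175.000000          185.000000
2       EE  130.333333          140.333333
3     Math  133.000000          143.000000
4  Physics   63.000000           73.000000
Hence 140.333333333.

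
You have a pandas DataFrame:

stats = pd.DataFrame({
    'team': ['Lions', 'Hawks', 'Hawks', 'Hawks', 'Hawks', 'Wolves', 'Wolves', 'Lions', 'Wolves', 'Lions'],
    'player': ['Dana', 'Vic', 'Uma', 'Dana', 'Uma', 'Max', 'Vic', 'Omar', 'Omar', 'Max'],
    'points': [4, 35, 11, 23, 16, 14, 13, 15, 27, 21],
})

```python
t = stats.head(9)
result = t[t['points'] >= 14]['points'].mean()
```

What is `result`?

take first 9 rows:
     team player  points
0   Lions   Dana       4
1   Hawks    Vic      35
2   Hawks    Uma      11
3   Hawks   Dana      23
4   Hawks    Uma      16
5  Wolves    Max      14
6  Wolves    Vic      13
7   Lions   Omar      15
8  Wolves   Omar      27
filter rows where points >= 14:
     team player  points
1   Hawks    Vic      35
3   Hawks   Dana      23
4   Hawks    Uma      16
5  Wolves    Max      14
7   Lions   Omar      15
8  Wolves   Omar      27
Then the mean of column 'points': 21.6666666667

21.6666666667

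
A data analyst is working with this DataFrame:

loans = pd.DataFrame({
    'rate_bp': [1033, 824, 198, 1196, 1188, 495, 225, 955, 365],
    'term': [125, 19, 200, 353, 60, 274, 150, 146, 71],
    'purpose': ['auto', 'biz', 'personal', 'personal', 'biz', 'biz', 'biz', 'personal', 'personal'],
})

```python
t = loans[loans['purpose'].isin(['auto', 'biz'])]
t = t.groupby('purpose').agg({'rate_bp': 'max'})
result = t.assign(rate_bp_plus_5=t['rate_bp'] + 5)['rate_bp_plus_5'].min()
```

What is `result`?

filter rows where purpose in ['auto', 'biz']:
   rate_bp  term purpose
0     1033   125    auto
1      824    19     biz
4     1188    60     biz
5      495   274     biz
6      225   150     biz
group by purpose, max of rate_bp:
         rate_bp
purpose         
auto        1033
biz         1188
add column rate_bp_plus_5 = t['rate_bp'] + 5:
         rate_bp  rate_bp_plus_5
purpose                         
auto        1033            1038
biz         1188            1193

1038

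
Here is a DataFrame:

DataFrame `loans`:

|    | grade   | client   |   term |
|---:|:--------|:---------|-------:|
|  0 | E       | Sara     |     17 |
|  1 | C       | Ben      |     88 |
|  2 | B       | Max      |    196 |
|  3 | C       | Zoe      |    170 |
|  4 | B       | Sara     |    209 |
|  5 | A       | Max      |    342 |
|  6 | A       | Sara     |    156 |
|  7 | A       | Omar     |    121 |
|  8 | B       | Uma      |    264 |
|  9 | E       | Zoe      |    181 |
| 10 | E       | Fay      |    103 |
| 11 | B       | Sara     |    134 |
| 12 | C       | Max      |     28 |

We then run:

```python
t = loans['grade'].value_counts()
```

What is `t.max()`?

value_counts of grade:
grade
B    4
E    3
C    3
A    3
Name: count, dtype: int64
Taking the max of the resulting series gives 4.

4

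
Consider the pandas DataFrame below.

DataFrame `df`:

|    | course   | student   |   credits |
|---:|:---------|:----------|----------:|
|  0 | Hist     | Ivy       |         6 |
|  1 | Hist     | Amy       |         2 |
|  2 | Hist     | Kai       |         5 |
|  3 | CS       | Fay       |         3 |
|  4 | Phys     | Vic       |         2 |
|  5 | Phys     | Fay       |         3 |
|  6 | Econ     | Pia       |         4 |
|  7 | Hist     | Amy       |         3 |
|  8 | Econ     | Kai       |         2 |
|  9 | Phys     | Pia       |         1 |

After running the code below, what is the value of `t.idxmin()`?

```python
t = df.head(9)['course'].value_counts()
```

CS

take first 9 rows:
  course student  credits
0   Hist     Ivy        6
1   Hist     Amy        2
2   Hist     Kai        5
3     CS     Fay        3
4   Phys     Vic        2
5   Phys     Fay        3
6   Econ     Pia        4
7   Hist     Amy        3
8   Econ     Kai        2
value_counts of course:
course
Hist    4
Phys    2
Econ    2
CS      1
Name: count, dtype: int64
Then the label with the smallest value: CS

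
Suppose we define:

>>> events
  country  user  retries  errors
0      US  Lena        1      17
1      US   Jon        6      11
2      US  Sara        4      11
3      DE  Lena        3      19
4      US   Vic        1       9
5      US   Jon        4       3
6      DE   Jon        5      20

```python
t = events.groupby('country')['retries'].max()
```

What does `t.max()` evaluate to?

6

group by country, max of retries:
country
DE    5
US    6
Name: retries, dtype: int64
Finally, max of the resulting series = 6.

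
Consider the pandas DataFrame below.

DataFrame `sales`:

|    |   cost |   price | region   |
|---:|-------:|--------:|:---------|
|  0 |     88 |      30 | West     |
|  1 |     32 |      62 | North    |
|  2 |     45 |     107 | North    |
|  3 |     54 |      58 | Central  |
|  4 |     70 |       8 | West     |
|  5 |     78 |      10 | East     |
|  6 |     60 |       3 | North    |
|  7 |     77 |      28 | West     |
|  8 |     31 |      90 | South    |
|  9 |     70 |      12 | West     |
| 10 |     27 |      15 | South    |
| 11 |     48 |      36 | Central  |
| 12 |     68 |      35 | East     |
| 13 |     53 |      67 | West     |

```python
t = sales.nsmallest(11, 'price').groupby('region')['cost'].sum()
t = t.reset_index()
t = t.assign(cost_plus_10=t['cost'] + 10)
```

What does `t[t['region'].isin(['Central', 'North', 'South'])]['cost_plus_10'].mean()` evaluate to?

take 11 rows with smallest price:
    cost  price   region
6     60      3    North
4     70      8     West
5     78     10     East
9     70     12     West
10    27     15    South
7     77     28     West
0     88     30     West
12    68     35     East
11    48     36  Central
3     54     58  Central
1     32     62    North
group by region, sum of cost:
region
Central    102
East       146
North       92
South       27
West       305
Name: cost, dtype: int64
reset_index():
    region  cost
0  Central   102
1     East   146
2    North    92
3    South    27
4     West   305
add column cost_plus_10 = t['cost'] + 10:
    region  cost  cost_plus_10
0  Central   102           112
1     East   146           156
2    North    92           102
3    South    27            37
4     West   305           315
filter rows where region in ['Central', 'North', 'South']:
    region  cost  cost_plus_10
0  Central   102           112
2    North    92           102
3    South    27            37
Then the mean of column 'cost_plus_10': 83.6666666667

83.6666666667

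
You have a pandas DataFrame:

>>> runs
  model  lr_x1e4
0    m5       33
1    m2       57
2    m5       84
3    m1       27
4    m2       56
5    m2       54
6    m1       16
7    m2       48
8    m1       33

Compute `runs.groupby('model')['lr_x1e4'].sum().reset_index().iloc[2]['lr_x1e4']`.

117

group by model, sum of lr_x1e4:
model
m1     76
m2    215
m5    117
Name: lr_x1e4, dtype: int64
reset_index():
  model  lr_x1e4
0    m1       76
1    m2      215
2    m5      117
Then the value at position 2, column 'lr_x1e4': 117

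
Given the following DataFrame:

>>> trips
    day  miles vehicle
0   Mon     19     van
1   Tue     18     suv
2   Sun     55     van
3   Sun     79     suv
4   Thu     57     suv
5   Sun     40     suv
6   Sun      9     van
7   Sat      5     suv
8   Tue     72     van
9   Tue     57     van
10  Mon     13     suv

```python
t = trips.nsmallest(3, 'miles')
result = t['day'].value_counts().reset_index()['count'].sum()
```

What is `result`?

take 3 rows with smallest miles:
    day  miles vehicle
7   Sat      5     suv
6   Sun      9     van
10  Mon     13     suv
value_counts of day:
day
Sat    1
Sun    1
Mon    1
Name: count, dtype: int64
reset_index():
   day  count
0  Sat      1
1  Sun      1
2  Mon      1
So sum() = 3.

3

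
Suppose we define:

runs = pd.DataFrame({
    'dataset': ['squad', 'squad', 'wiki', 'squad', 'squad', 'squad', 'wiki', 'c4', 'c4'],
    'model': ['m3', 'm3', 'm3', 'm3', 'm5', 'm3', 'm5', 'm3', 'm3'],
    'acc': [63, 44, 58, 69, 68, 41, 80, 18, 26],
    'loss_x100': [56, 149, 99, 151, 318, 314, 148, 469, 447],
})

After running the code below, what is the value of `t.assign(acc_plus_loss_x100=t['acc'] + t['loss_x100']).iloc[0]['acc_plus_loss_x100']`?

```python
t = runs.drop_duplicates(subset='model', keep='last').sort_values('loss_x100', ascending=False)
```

drop duplicate model (keep=last):
  dataset model  acc  loss_x100
6    wiki    m5   80        148
8      c4    m3   26        447
sort by loss_x100 descending:
  dataset model  acc  loss_x100
8      c4    m3   26        447
6    wiki    m5   80        148
add column acc_plus_loss_x100 = t['acc'] + t['loss_x100']:
  dataset model  acc  loss_x100  acc_plus_loss_x100
8      c4    m3   26        447                 473
6    wiki    m5   80        148                 228

473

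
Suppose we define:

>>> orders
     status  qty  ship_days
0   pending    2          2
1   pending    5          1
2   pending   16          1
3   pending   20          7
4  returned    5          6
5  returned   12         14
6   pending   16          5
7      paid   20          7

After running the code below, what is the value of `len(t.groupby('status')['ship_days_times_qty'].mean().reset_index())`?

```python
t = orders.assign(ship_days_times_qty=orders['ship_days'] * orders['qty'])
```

3

add column ship_days_times_qty = orders['ship_days'] * orders['qty']:
     status  qty  ship_days  ship_days_times_qty
0   pending    2          2                    4
1   pending    5          1                    5
2   pending   16          1                   16
3   pending   20          7                  140
4  returned    5          6                   30
5  returned   12         14                  168
6   pending   16          5                   80
7      paid   20          7                  140
group by status, mean of ship_days_times_qty:
status
paid        140.0
pending      49.0
returned     99.0
Name: ship_days_times_qty, dtype: float64
reset_index():
     status  ship_days_times_qty
0      paid                140.0
1   pending                 49.0
2  returned                 99.0
Taking the number of rows gives 3.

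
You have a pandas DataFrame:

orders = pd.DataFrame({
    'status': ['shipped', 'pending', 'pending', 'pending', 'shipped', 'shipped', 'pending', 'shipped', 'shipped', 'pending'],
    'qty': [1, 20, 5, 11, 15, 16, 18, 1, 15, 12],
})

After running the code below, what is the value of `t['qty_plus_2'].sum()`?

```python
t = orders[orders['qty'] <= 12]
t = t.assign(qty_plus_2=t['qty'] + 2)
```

filter rows where qty <= 12:
    status  qty
0  shipped    1
2  pending    5
3  pending   11
7  shipped    1
9  pending   12
add column qty_plus_2 = t['qty'] + 2:
    status  qty  qty_plus_2
0  shipped    1           3
2  pending    5           7
3  pending   11          13
7  shipped    1           3
9  pending   12          14
sum of column 'qty_plus_2' → 40

40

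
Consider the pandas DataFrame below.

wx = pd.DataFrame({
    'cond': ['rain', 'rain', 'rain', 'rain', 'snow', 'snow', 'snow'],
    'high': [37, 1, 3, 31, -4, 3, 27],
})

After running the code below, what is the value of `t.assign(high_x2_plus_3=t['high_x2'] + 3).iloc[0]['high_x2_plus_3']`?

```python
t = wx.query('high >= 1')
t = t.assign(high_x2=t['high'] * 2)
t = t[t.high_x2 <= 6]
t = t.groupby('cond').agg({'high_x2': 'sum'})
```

11

filter rows where high >= 1:
   cond  high
0  rain    37
1  rain     1
2  rain     3
3  rain    31
5  snow     3
6  snow    27
add column high_x2 = t['high'] * 2:
   cond  high  high_x2
0  rain    37       74
1  rain     1        2
2  rain     3        6
3  rain    31       62
5  snow     3        6
6  snow    27       54
filter rows where high_x2 <= 6:
   cond  high  high_x2
1  rain     1        2
2  rain     3        6
5  snow     3        6
group by cond, sum of high_x2:
      high_x2
cond         
rain        8
snow        6
add column high_x2_plus_3 = t['high_x2'] + 3:
      high_x2  high_x2_plus_3
cond                         
rain        8              11
snow        6               9
So iloc[0]['high_x2_plus_3'] = 11.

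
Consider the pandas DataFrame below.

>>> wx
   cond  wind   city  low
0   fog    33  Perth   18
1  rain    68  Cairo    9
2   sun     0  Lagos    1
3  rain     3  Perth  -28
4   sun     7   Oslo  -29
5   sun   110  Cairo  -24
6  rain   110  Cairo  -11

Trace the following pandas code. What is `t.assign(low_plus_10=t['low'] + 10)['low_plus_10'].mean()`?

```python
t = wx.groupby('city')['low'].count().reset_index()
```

group by city, count of low:
city
Cairo    3
Lagos    1
Oslo     1
Perth    2
Name: low, dtype: int64
reset_index():
    city  low
0  Cairo    3
1  Lagos    1
2   Oslo    1
3  Perth    2
add column low_plus_10 = t['low'] + 10:
    city  low  low_plus_10
0  Cairo    3           13
1  Lagos    1           11
2   Oslo    1           11
3  Perth    2           12

11.75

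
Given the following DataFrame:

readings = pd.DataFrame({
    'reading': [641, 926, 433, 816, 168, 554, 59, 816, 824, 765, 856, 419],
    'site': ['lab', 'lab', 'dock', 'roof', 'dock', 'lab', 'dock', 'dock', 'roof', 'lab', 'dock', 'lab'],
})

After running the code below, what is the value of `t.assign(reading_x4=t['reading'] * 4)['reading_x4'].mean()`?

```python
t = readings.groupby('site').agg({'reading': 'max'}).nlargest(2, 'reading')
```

3564.0

group by site, max of reading:
      reading
site         
dock      856
lab       926
roof      824
take 2 rows with largest reading:
      reading
site         
lab       926
dock      856
add column reading_x4 = t['reading'] * 4:
      reading  reading_x4
site                     
lab       926        3704
dock      856        3424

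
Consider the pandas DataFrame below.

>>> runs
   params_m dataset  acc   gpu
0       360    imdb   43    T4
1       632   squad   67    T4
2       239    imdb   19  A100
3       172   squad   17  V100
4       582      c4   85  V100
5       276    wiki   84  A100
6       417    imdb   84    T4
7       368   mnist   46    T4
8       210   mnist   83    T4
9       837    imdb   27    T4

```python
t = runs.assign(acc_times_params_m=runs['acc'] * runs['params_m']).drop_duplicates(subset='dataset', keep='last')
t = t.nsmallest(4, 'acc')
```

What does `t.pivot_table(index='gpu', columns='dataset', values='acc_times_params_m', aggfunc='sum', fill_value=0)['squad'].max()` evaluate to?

add column acc_times_params_m = runs['acc'] * runs['params_m']:
   params_m dataset  acc   gpu  acc_times_params_m
0       360    imdb   43    T4               15480
1       632   squad   67    T4               42344
2       239    imdb   19  A100                4541
3       172   squad   17  V100                2924
4       582      c4   85  V100               49470
5       276    wiki   84  A100               23184
6       417    imdb   84    T4               35028
7       368   mnist   46    T4               16928
8       210   mnist   83    T4               17430
9       837    imdb   27    T4               22599
drop duplicate dataset (keep=last):
   params_m dataset  acc   gpu  acc_times_params_m
3       172   squad   17  V100                2924
4       582      c4   85  V100               49470
5       276    wiki   84  A100               23184
8       210   mnist   83    T4               17430
9       837    imdb   27    T4               22599
take 4 rows with smallest acc:
   params_m dataset  acc   gpu  acc_times_params_m
3       172   squad   17  V100                2924
9       837    imdb   27    T4               22599
8       210   mnist   83    T4               17430
5       276    wiki   84  A100               23184
pivot: rows=gpu, cols=dataset, sum(acc_times_params_m):
dataset   imdb  mnist  squad   wiki
gpu                                
A100         0      0      0  23184
T4       22599  17430      0      0
V100         0      0   2924      0

2924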